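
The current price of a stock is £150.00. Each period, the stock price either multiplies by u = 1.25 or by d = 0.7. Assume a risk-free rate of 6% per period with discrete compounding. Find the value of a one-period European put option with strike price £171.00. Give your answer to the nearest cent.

£21.51

Risk-neutral probability p = (1 + 0.06 − 0.7)/(1.25 − 0.7) = 0.3600/0.5500 = 0.6545
Terminal stock prices: S_u = 187.5, S_d = 105
Terminal payoffs (K − S): max(-16.5, 0) = 0, max(66, 0) = 66
Node 0 (S = 150): V_0 = 1/1.06·[0.6545·0.0000 + 0.3455·66.0000] = 21.5094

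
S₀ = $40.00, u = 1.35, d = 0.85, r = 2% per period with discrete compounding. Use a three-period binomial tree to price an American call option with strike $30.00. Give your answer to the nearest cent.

Risk-neutral probability p = (1 + 0.02 − 0.85)/(1.35 − 0.85) = 0.1700/0.5000 = 0.3400
Terminal stock prices: S_uuu = 98.42, S_uud = 61.97, S_udd = 39.01, S_ddd = 24.56
Terminal payoffs (S − K): max(68.42, 0) = 68.42, max(31.97, 0) = 31.97, max(9.015, 0) = 9.015, max(-5.435, 0) = 0
Node uu (S = 72.9): continuation = 1/1.02·[0.3400·68.4150 + 0.6600·31.9650] = 43.4882; exercise value = 42.9000 ≤ continuation, so V_uu = 43.4882
Node ud (S = 45.9): continuation = 1/1.02·[0.3400·31.9650 + 0.6600·9.0150] = 16.4882; exercise value = 15.9000 ≤ continuation, so V_ud = 16.4882
Node dd (S = 28.9): continuation = 1/1.02·[0.3400·9.0150 + 0.6600·0.0000] = 3.0050; exercise value = 0.0000 ≤ continuation, so V_dd = 3.0050
Node u (S = 54): continuation = 1/1.02·[0.3400·43.4882 + 0.6600·16.4882] = 25.1649; exercise value = 24.0000 ≤ continuation, so V_u = 25.1649
Node d (S = 34): continuation = 1/1.02·[0.3400·16.4882 + 0.6600·3.0050] = 7.4405; exercise value = 4.0000 ≤ continuation, so V_d = 7.4405
Node 0 (S = 40): continuation = 1/1.02·[0.3400·25.1649 + 0.6600·7.4405] = 13.2027; exercise value = 10.0000 ≤ continuation, so V_0 = 13.2027

$13.20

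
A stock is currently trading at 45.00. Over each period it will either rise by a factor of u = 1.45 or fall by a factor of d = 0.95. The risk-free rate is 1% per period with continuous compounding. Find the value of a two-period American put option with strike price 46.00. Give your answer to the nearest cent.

Risk-neutral probability p = (e^0.01 − 0.95)/(1.45 − 0.95) = 0.0601/0.5000 = 0.1201
Terminal stock prices: S_uu = 94.61, S_ud = 61.99, S_dd = 40.61
Terminal payoffs (K − S): max(-48.61, 0) = 0, max(-15.99, 0) = 0, max(5.388, 0) = 5.388
Node u (S = 65.25): continuation = e^(−0.01)·[0.1201·0.0000 + 0.8799·0.0000] = 0.0000; exercise value = 0.0000 ≤ continuation, so V_u = 0.0000
Node d (S = 42.75): continuation = e^(−0.01)·[0.1201·0.0000 + 0.8799·5.3875] = 4.6933; exercise value = 3.2500 ≤ continuation, so V_d = 4.6933
Node 0 (S = 45): continuation = e^(−0.01)·[0.1201·0.0000 + 0.8799·4.6933] = 4.0885; exercise value = 1.0000 ≤ continuation, so V_0 = 4.0885

4.09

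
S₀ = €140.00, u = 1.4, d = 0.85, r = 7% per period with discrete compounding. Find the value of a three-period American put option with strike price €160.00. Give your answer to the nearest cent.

€25.15

Risk-neutral probability p = (1 + 0.07 − 0.85)/(1.4 − 0.85) = 0.2200/0.5500 = 0.4000
Terminal stock prices: S_uuu = 384.2, S_uud = 233.2, S_udd = 141.6, S_ddd = 85.98
Terminal payoffs (K − S): max(-224.2, 0) = 0, max(-73.24, 0) = 0, max(18.39, 0) = 18.39, max(74.02, 0) = 74.02
Node uu (S = 274.4): continuation = 1/1.07·[0.4000·0.0000 + 0.6000·0.0000] = 0.0000; exercise value = 0.0000 ≤ continuation, so V_uu = 0.0000
Node ud (S = 166.6): continuation = 1/1.07·[0.4000·0.0000 + 0.6000·18.3900] = 10.3121; exercise value = 0.0000 ≤ continuation, so V_ud = 10.3121
Node dd (S = 101.1): continuation = 1/1.07·[0.4000·18.3900 + 0.6000·74.0225] = 48.3827; exercise value = 58.8500 > continuation, so V_dd = 58.8500 (exercise)
Node u (S = 196): continuation = 1/1.07·[0.4000·0.0000 + 0.6000·10.3121] = 5.7825; exercise value = 0.0000 ≤ continuation, so V_u = 5.7825
Node d (S = 119): continuation = 1/1.07·[0.4000·10.3121 + 0.6000·58.8500] = 36.8550; exercise value = 41.0000 > continuation, so V_d = 41.0000 (exercise)
Node 0 (S = 140): continuation = 1/1.07·[0.4000·5.7825 + 0.6000·41.0000] = 25.1523; exercise value = 20.0000 ≤ continuation, so V_0 = 25.1523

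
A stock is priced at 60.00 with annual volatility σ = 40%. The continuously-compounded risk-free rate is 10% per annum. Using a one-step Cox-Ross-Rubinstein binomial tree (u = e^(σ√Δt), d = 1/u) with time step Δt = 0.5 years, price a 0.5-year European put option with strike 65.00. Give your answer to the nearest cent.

9.05

CRR parameters: u = e^(σ√Δt) = e^(0.4·√0.5) = 1.3269, d = 1/u = 0.7536
Per-period rate: rΔt = 0.1·0.5 = 0.05, so R = e^0.05 = 1.0513
Risk-neutral probability p = (e^0.05 − 0.7536)/(1.3269 − 0.7536) = 0.2976/0.5733 = 0.5192
Terminal stock prices: S_u = 79.61, S_d = 45.22
Terminal payoffs (K − S): max(-14.61, 0) = 0, max(19.78, 0) = 19.78
Node 0 (S = 60): V_0 = e^(−0.05)·[0.5192·0.0000 + 0.4808·19.7817] = 9.0473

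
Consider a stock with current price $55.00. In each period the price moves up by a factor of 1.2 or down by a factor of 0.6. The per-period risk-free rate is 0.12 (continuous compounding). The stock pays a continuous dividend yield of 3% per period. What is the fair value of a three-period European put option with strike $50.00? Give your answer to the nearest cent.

Per-period risk-free factor R = e^0.12 = 1.1275; dividend-adjusted growth = e^(0.12−0.03) = 1.0942.
Risk-neutral probability p = (1.0942 − 0.6)/(1.2 − 0.6) = 0.4942/0.6000 = 0.8236
Terminal stock prices: S_uuu = 95.04, S_uud = 47.52, S_udd = 23.76, S_ddd = 11.88
Terminal payoffs (K − S): max(-45.04, 0) = 0, max(2.48, 0) = 2.48, max(26.24, 0) = 26.24, max(38.12, 0) = 38.12
Node uu (S = 79.2): V_uu = e^(−0.12)·[0.8236·0.0000 + 0.1764·2.4800] = 0.3880
Node ud (S = 39.6): V_ud = e^(−0.12)·[0.8236·2.4800 + 0.1764·26.2400] = 5.9164
Node dd (S = 19.8): V_dd = e^(−0.12)·[0.8236·26.2400 + 0.1764·38.1200] = 25.1312
Node u (S = 66): V_u = e^(−0.12)·[0.8236·0.3880 + 0.1764·5.9164] = 1.2089
Node d (S = 33): V_d = e^(−0.12)·[0.8236·5.9164 + 0.1764·25.1312] = 8.2532
Node 0 (S = 55): V_0 = e^(−0.12)·[0.8236·1.2089 + 0.1764·8.2532] = 2.1741

$2.17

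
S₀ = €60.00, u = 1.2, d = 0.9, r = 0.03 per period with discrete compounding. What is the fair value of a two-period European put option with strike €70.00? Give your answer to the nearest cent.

Risk-neutral probability p = (1 + 0.03 − 0.9)/(1.2 − 0.9) = 0.1300/0.3000 = 0.4333
Terminal stock prices: S_uu = 86.4, S_ud = 64.8, S_dd = 48.6
Terminal payoffs (K − S): max(-16.4, 0) = 0, max(5.2, 0) = 5.2, max(21.4, 0) = 21.4
Node u (S = 72): V_u = 1/1.03·[0.4333·0.0000 + 0.5667·5.2000] = 2.8608
Node d (S = 54): V_d = 1/1.03·[0.4333·5.2000 + 0.5667·21.4000] = 13.9612
Node 0 (S = 60): V_0 = 1/1.03·[0.4333·2.8608 + 0.5667·13.9612] = 8.8845

€8.88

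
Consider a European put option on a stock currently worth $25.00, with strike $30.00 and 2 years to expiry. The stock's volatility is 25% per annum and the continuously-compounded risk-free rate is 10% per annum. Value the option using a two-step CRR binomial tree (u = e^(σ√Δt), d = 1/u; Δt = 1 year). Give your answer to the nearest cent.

$3.39

CRR parameters: u = e^(σ√Δt) = e^(0.25·√1) = 1.2840, d = 1/u = 0.7788
Per-period rate: rΔt = 0.1·1 = 0.1, so R = e^0.1 = 1.1052
Risk-neutral probability p = (e^0.1 − 0.7788)/(1.2840 − 0.7788) = 0.3264/0.5052 = 0.6460
Terminal stock prices: S_uu = 41.22, S_ud = 25, S_dd = 15.16
Terminal payoffs (K − S): max(-11.22, 0) = 0, max(5, 0) = 5, max(14.84, 0) = 14.84
Node u (S = 32.1): V_u = e^(−0.1)·[0.6460·0.0000 + 0.3540·5.0000] = 1.6016
Node d (S = 19.47): V_d = e^(−0.1)·[0.6460·5.0000 + 0.3540·14.8367] = 7.6751
Node 0 (S = 25): V_0 = e^(−0.1)·[0.6460·1.6016 + 0.3540·7.6751] = 3.3947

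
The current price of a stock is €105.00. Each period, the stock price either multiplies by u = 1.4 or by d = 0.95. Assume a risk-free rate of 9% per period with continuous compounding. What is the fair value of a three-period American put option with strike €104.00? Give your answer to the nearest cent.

Risk-neutral probability p = (e^0.09 − 0.95)/(1.4 − 0.95) = 0.1442/0.4500 = 0.3204
Terminal stock prices: S_uuu = 288.1, S_uud = 195.5, S_udd = 132.7, S_ddd = 90.02
Terminal payoffs (K − S): max(-184.1, 0) = 0, max(-91.51, 0) = 0, max(-28.67, 0) = 0, max(13.98, 0) = 13.98
Node uu (S = 205.8): continuation = e^(−0.09)·[0.3204·0.0000 + 0.6796·0.0000] = 0.0000; exercise value = 0.0000 ≤ continuation, so V_uu = 0.0000
Node ud (S = 139.7): continuation = e^(−0.09)·[0.3204·0.0000 + 0.6796·0.0000] = 0.0000; exercise value = 0.0000 ≤ continuation, so V_ud = 0.0000
Node dd (S = 94.76): continuation = e^(−0.09)·[0.3204·0.0000 + 0.6796·13.9756] = 8.6805; exercise value = 9.2375 > continuation, so V_dd = 9.2375 (exercise)
Node u (S = 147): continuation = e^(−0.09)·[0.3204·0.0000 + 0.6796·0.0000] = 0.0000; exercise value = 0.0000 ≤ continuation, so V_u = 0.0000
Node d (S = 99.75): continuation = e^(−0.09)·[0.3204·0.0000 + 0.6796·9.2375] = 5.7376; exercise value = 4.2500 ≤ continuation, so V_d = 5.7376
Node 0 (S = 105): continuation = e^(−0.09)·[0.3204·0.0000 + 0.6796·5.7376] = 3.5637; exercise value = 0.0000 ≤ continuation, so V_0 = 3.5637

€3.56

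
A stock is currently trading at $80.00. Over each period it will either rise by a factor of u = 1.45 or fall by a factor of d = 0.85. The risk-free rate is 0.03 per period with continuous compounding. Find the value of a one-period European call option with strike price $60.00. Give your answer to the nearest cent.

$21.77

Risk-neutral probability p = (e^0.03 − 0.85)/(1.45 − 0.85) = 0.1805/0.6000 = 0.3008
Terminal stock prices: S_u = 116, S_d = 68
Terminal payoffs (S − K): max(56, 0) = 56, max(8, 0) = 8
Node 0 (S = 80): V_0 = e^(−0.03)·[0.3008·56.0000 + 0.6992·8.0000] = 21.7733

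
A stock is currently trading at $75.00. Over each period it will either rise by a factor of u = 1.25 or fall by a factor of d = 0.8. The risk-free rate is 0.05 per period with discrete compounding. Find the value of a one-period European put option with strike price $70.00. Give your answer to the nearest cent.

$4.23

Risk-neutral probability p = (1 + 0.05 − 0.8)/(1.25 − 0.8) = 0.2500/0.4500 = 0.5556
Terminal stock prices: S_u = 93.75, S_d = 60
Terminal payoffs (K − S): max(-23.75, 0) = 0, max(10, 0) = 10
Node 0 (S = 75): V_0 = 1/1.05·[0.5556·0.0000 + 0.4444·10.0000] = 4.2328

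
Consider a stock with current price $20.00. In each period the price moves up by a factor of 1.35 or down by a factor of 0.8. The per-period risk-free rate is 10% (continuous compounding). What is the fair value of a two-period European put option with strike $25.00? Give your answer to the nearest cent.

Risk-neutral probability p = (e^0.1 − 0.8)/(1.35 − 0.8) = 0.3052/0.5500 = 0.5549
Terminal stock prices: S_uu = 36.45, S_ud = 21.6, S_dd = 12.8
Terminal payoffs (K − S): max(-11.45, 0) = 0, max(3.4, 0) = 3.4, max(12.2, 0) = 12.2
Node u (S = 27): V_u = e^(−0.1)·[0.5549·0.0000 + 0.4451·3.4000] = 1.3695
Node d (S = 16): V_d = e^(−0.1)·[0.5549·3.4000 + 0.4451·12.2000] = 6.6209
Node 0 (S = 20): V_0 = e^(−0.1)·[0.5549·1.3695 + 0.4451·6.6209] = 3.3543

$3.35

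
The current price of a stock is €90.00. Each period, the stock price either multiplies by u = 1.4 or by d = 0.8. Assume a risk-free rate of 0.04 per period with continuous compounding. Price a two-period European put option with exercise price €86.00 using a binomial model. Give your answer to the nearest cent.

Risk-neutral probability p = (e^0.04 − 0.8)/(1.4 − 0.8) = 0.2408/0.6000 = 0.4014
Terminal stock prices: S_uu = 176.4, S_ud = 100.8, S_dd = 57.6
Terminal payoffs (K − S): max(-90.4, 0) = 0, max(-14.8, 0) = 0, max(28.4, 0) = 28.4
Node u (S = 126): V_u = e^(−0.04)·[0.4014·0.0000 + 0.5986·0.0000] = 0.0000
Node d (S = 72): V_d = e^(−0.04)·[0.4014·0.0000 + 0.5986·28.4000] = 16.3350
Node 0 (S = 90): V_0 = e^(−0.04)·[0.4014·0.0000 + 0.5986·16.3350] = 9.3955

€9.40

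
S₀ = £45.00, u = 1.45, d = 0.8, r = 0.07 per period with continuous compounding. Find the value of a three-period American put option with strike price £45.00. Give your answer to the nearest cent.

£5.49

Risk-neutral probability p = (e^0.07 − 0.8)/(1.45 − 0.8) = 0.2725/0.6500 = 0.4192
Terminal stock prices: S_uuu = 137.2, S_uud = 75.69, S_udd = 41.76, S_ddd = 23.04
Terminal payoffs (K − S): max(-92.19, 0) = 0, max(-30.69, 0) = 0, max(3.24, 0) = 3.24, max(21.96, 0) = 21.96
Node uu (S = 94.61): continuation = e^(−0.07)·[0.4192·0.0000 + 0.5808·0.0000] = 0.0000; exercise value = 0.0000 ≤ continuation, so V_uu = 0.0000
Node ud (S = 52.2): continuation = e^(−0.07)·[0.4192·0.0000 + 0.5808·3.2400] = 1.7544; exercise value = 0.0000 ≤ continuation, so V_ud = 1.7544
Node dd (S = 28.8): continuation = e^(−0.07)·[0.4192·3.2400 + 0.5808·21.9600] = 13.1577; exercise value = 16.2000 > continuation, so V_dd = 16.2000 (exercise)
Node u (S = 65.25): continuation = e^(−0.07)·[0.4192·0.0000 + 0.5808·1.7544] = 0.9500; exercise value = 0.0000 ≤ continuation, so V_u = 0.9500
Node d (S = 36): continuation = e^(−0.07)·[0.4192·1.7544 + 0.5808·16.2000] = 9.4580; exercise value = 9.0000 ≤ continuation, so V_d = 9.4580
Node 0 (S = 45): continuation = e^(−0.07)·[0.4192·0.9500 + 0.5808·9.4580] = 5.4928; exercise value = 0.0000 ≤ continuation, so V_0 = 5.4928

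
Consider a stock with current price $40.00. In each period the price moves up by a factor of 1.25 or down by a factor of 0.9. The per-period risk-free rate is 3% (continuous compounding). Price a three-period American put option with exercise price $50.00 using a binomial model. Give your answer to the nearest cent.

Risk-neutral probability p = (e^0.03 − 0.9)/(1.25 − 0.9) = 0.1305/0.3500 = 0.3727
Terminal stock prices: S_uuu = 78.12, S_uud = 56.25, S_udd = 40.5, S_ddd = 29.16
Terminal payoffs (K − S): max(-28.12, 0) = 0, max(-6.25, 0) = 0, max(9.5, 0) = 9.5, max(20.84, 0) = 20.84
Node uu (S = 62.5): continuation = e^(−0.03)·[0.3727·0.0000 + 0.6273·0.0000] = 0.0000; exercise value = 0.0000 ≤ continuation, so V_uu = 0.0000
Node ud (S = 45): continuation = e^(−0.03)·[0.3727·0.0000 + 0.6273·9.5000] = 5.7830; exercise value = 5.0000 ≤ continuation, so V_ud = 5.7830
Node dd (S = 32.4): continuation = e^(−0.03)·[0.3727·9.5000 + 0.6273·20.8400] = 16.1223; exercise value = 17.6000 > continuation, so V_dd = 17.6000 (exercise)
Node u (S = 50): continuation = e^(−0.03)·[0.3727·0.0000 + 0.6273·5.7830] = 3.5203; exercise value = 0.0000 ≤ continuation, so V_u = 3.5203
Node d (S = 36): continuation = e^(−0.03)·[0.3727·5.7830 + 0.6273·17.6000] = 12.8055; exercise value = 14.0000 > continuation, so V_d = 14.0000 (exercise)
Node 0 (S = 40): continuation = e^(−0.03)·[0.3727·3.5203 + 0.6273·14.0000] = 9.7956; exercise value = 10.0000 > continuation, so V_0 = 10.0000 (exercise)

$10.00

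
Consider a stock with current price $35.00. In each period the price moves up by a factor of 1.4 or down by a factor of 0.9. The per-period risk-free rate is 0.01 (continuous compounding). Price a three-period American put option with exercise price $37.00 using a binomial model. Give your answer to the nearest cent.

Risk-neutral probability p = (e^0.01 − 0.9)/(1.4 − 0.9) = 0.1101/0.5000 = 0.2201
Terminal stock prices: S_uuu = 96.04, S_uud = 61.74, S_udd = 39.69, S_ddd = 25.52
Terminal payoffs (K − S): max(-59.04, 0) = 0, max(-24.74, 0) = 0, max(-2.69, 0) = 0, max(11.48, 0) = 11.48
Node uu (S = 68.6): continuation = e^(−0.01)·[0.2201·0.0000 + 0.7799·0.0000] = 0.0000; exercise value = 0.0000 ≤ continuation, so V_uu = 0.0000
Node ud (S = 44.1): continuation = e^(−0.01)·[0.2201·0.0000 + 0.7799·0.0000] = 0.0000; exercise value = 0.0000 ≤ continuation, so V_ud = 0.0000
Node dd (S = 28.35): continuation = e^(−0.01)·[0.2201·0.0000 + 0.7799·11.4850] = 8.8680; exercise value = 8.6500 ≤ continuation, so V_dd = 8.8680
Node u (S = 49): continuation = e^(−0.01)·[0.2201·0.0000 + 0.7799·0.0000] = 0.0000; exercise value = 0.0000 ≤ continuation, so V_u = 0.0000
Node d (S = 31.5): continuation = e^(−0.01)·[0.2201·0.0000 + 0.7799·8.8680] = 6.8474; exercise value = 5.5000 ≤ continuation, so V_d = 6.8474
Node 0 (S = 35): continuation = e^(−0.01)·[0.2201·0.0000 + 0.7799·6.8474] = 5.2871; exercise value = 2.0000 ≤ continuation, so V_0 = 5.2871

$5.29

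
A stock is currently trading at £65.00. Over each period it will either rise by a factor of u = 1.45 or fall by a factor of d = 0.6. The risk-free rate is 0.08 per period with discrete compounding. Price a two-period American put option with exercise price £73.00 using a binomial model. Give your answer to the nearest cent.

Risk-neutral probability p = (1 + 0.08 − 0.6)/(1.45 − 0.6) = 0.4800/0.8500 = 0.5647
Terminal stock prices: S_uu = 136.7, S_ud = 56.55, S_dd = 23.4
Terminal payoffs (K − S): max(-63.66, 0) = 0, max(16.45, 0) = 16.45, max(49.6, 0) = 49.6
Node u (S = 94.25): continuation = 1/1.08·[0.5647·0.0000 + 0.4353·16.4500] = 6.6302; exercise value = 0.0000 ≤ continuation, so V_u = 6.6302
Node d (S = 39): continuation = 1/1.08·[0.5647·16.4500 + 0.4353·49.6000] = 28.5926; exercise value = 34.0000 > continuation, so V_d = 34.0000 (exercise)
Node 0 (S = 65): continuation = 1/1.08·[0.5647·6.6302 + 0.4353·34.0000] = 17.1705; exercise value = 8.0000 ≤ continuation, so V_0 = 17.1705

£17.17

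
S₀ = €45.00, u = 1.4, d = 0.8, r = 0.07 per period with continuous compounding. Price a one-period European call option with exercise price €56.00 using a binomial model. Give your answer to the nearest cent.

€2.96

Risk-neutral probability p = (e^0.07 − 0.8)/(1.4 − 0.8) = 0.2725/0.6000 = 0.4542
Terminal stock prices: S_u = 63, S_d = 36
Terminal payoffs (S − K): max(7, 0) = 7, max(-20, 0) = 0
Node 0 (S = 45): V_0 = e^(−0.07)·[0.4542·7.0000 + 0.5458·0.0000] = 2.9643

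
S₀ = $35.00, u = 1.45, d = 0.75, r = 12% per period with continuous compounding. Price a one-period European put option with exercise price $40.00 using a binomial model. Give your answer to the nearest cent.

$5.62

Risk-neutral probability p = (e^0.12 − 0.75)/(1.45 − 0.75) = 0.3775/0.7000 = 0.5393
Terminal stock prices: S_u = 50.75, S_d = 26.25
Terminal payoffs (K − S): max(-10.75, 0) = 0, max(13.75, 0) = 13.75
Node 0 (S = 35): V_0 = e^(−0.12)·[0.5393·0.0000 + 0.4607·13.7500] = 5.6185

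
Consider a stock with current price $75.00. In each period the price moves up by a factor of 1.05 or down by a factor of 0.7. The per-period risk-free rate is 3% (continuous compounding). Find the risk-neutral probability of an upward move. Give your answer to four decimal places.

Risk-neutral probability p = (e^0.03 − 0.7)/(1.05 − 0.7) = 0.3305/0.3500 = 0.9442

p = 0.9442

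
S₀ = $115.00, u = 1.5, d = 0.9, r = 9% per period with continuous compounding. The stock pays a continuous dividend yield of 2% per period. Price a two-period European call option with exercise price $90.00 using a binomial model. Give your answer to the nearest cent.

$35.32

Per-period risk-free factor R = e^0.09 = 1.0942; dividend-adjusted growth = e^(0.09−0.02) = 1.0725.
Risk-neutral probability p = (1.0725 − 0.9)/(1.5 − 0.9) = 0.1725/0.6000 = 0.2875
Terminal stock prices: S_uu = 258.8, S_ud = 155.2, S_dd = 93.15
Terminal payoffs (S − K): max(168.8, 0) = 168.8, max(65.25, 0) = 65.25, max(3.15, 0) = 3.15
Node u (S = 172.5): V_u = e^(−0.09)·[0.2875·168.7500 + 0.7125·65.2500] = 86.8305
Node d (S = 103.5): V_d = e^(−0.09)·[0.2875·65.2500 + 0.7125·3.1500] = 19.1968
Node 0 (S = 115): V_0 = e^(−0.09)·[0.2875·86.8305 + 0.7125·19.1968] = 35.3165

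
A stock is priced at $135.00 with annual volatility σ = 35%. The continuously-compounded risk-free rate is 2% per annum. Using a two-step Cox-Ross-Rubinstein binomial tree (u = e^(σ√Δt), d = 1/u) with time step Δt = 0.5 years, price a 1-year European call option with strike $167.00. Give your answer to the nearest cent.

CRR parameters: u = e^(σ√Δt) = e^(0.35·√0.5) = 1.2808, d = 1/u = 0.7808
Per-period rate: rΔt = 0.02·0.5 = 0.01, so R = e^0.01 = 1.0101
Risk-neutral probability p = (e^0.01 − 0.7808)/(1.2808 − 0.7808) = 0.2293/0.5000 = 0.4585
Terminal stock prices: S_uu = 221.5, S_ud = 135, S_dd = 82.29
Terminal payoffs (S − K): max(54.46, 0) = 54.46, max(-32, 0) = 0, max(-84.71, 0) = 0
Node u (S = 172.9): V_u = e^(−0.01)·[0.4585·54.4617 + 0.5415·0.0000] = 24.7244
Node d (S = 105.4): V_d = e^(−0.01)·[0.4585·0.0000 + 0.5415·0.0000] = 0.0000
Node 0 (S = 135): V_0 = e^(−0.01)·[0.4585·24.7244 + 0.5415·0.0000] = 11.2243

$11.22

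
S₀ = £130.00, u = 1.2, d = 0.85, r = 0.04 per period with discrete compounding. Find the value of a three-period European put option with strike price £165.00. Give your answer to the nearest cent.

Risk-neutral probability p = (1 + 0.04 − 0.85)/(1.2 − 0.85) = 0.1900/0.3500 = 0.5429
Terminal stock prices: S_uuu = 224.6, S_uud = 159.1, S_udd = 112.7, S_ddd = 79.84
Terminal payoffs (K − S): max(-59.64, 0) = 0, max(5.88, 0) = 5.88, max(52.29, 0) = 52.29, max(85.16, 0) = 85.16
Node uu (S = 187.2): V_uu = 1/1.04·[0.5429·0.0000 + 0.4571·5.8800] = 2.5846
Node ud (S = 132.6): V_ud = 1/1.04·[0.5429·5.8800 + 0.4571·52.2900] = 26.0538
Node dd (S = 93.92): V_dd = 1/1.04·[0.5429·52.2900 + 0.4571·85.1638] = 64.7288
Node u (S = 156): V_u = 1/1.04·[0.5429·2.5846 + 0.4571·26.0538] = 12.8014
Node d (S = 110.5): V_d = 1/1.04·[0.5429·26.0538 + 0.4571·64.7288] = 42.0518
Node 0 (S = 130): V_0 = 1/1.04·[0.5429·12.8014 + 0.4571·42.0518] = 25.1663

£25.17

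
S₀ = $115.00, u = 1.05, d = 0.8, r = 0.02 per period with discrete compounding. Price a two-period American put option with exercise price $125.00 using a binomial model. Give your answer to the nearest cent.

Risk-neutral probability p = (1 + 0.02 − 0.8)/(1.05 − 0.8) = 0.2200/0.2500 = 0.8800
Terminal stock prices: S_uu = 126.8, S_ud = 96.6, S_dd = 73.6
Terminal payoffs (K − S): max(-1.788, 0) = 0, max(28.4, 0) = 28.4, max(51.4, 0) = 51.4
Node u (S = 120.8): continuation = 1/1.02·[0.8800·0.0000 + 0.1200·28.4000] = 3.3412; exercise value = 4.2500 > continuation, so V_u = 4.2500 (exercise)
Node d (S = 92): continuation = 1/1.02·[0.8800·28.4000 + 0.1200·51.4000] = 30.5490; exercise value = 33.0000 > continuation, so V_d = 33.0000 (exercise)
Node 0 (S = 115): continuation = 1/1.02·[0.8800·4.2500 + 0.1200·33.0000] = 7.5490; exercise value = 10.0000 > continuation, so V_0 = 10.0000 (exercise)

$10.00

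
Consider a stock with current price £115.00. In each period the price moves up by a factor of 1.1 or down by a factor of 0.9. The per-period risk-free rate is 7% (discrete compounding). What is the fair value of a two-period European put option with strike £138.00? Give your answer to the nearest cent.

Risk-neutral probability p = (1 + 0.07 − 0.9)/(1.1 − 0.9) = 0.1700/0.2000 = 0.8500
Terminal stock prices: S_uu = 139.2, S_ud = 113.9, S_dd = 93.15
Terminal payoffs (K − S): max(-1.15, 0) = 0, max(24.15, 0) = 24.15, max(44.85, 0) = 44.85
Node u (S = 126.5): V_u = 1/1.07·[0.8500·0.0000 + 0.1500·24.1500] = 3.3855
Node d (S = 103.5): V_d = 1/1.07·[0.8500·24.1500 + 0.1500·44.8500] = 25.4720
Node 0 (S = 115): V_0 = 1/1.07·[0.8500·3.3855 + 0.1500·25.4720] = 6.2603

£6.26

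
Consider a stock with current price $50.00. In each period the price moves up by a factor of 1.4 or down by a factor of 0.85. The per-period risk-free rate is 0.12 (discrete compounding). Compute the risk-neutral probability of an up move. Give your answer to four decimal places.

p = 0.4909

Risk-neutral probability p = (1 + 0.12 − 0.85)/(1.4 − 0.85) = 0.2700/0.5500 = 0.4909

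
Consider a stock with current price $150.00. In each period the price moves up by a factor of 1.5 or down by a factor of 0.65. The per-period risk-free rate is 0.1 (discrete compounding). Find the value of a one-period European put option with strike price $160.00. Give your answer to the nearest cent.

$26.74

Risk-neutral probability p = (1 + 0.1 − 0.65)/(1.5 − 0.65) = 0.4500/0.8500 = 0.5294
Terminal stock prices: S_u = 225, S_d = 97.5
Terminal payoffs (K − S): max(-65, 0) = 0, max(62.5, 0) = 62.5
Node 0 (S = 150): V_0 = 1/1.1·[0.5294·0.0000 + 0.4706·62.5000] = 26.7380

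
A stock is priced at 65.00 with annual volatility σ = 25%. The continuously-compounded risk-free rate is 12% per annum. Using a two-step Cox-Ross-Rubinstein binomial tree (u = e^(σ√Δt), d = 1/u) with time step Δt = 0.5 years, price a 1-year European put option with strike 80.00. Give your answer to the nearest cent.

CRR parameters: u = e^(σ√Δt) = e^(0.25·√0.5) = 1.1934, d = 1/u = 0.8380
Per-period rate: rΔt = 0.12·0.5 = 0.06, so R = e^0.06 = 1.0618
Risk-neutral probability p = (e^0.06 − 0.8380)/(1.1934 − 0.8380) = 0.2239/0.3554 = 0.6299
Terminal stock prices: S_uu = 92.57, S_ud = 65, S_dd = 45.64
Terminal payoffs (K − S): max(-12.57, 0) = 0, max(15, 0) = 15, max(34.36, 0) = 34.36
Node u (S = 77.57): V_u = e^(−0.06)·[0.6299·0.0000 + 0.3701·15.0000] = 5.2280
Node d (S = 54.47): V_d = e^(−0.06)·[0.6299·15.0000 + 0.3701·34.3577] = 20.8733
Node 0 (S = 65): V_0 = e^(−0.06)·[0.6299·5.2280 + 0.3701·20.8733] = 10.3765

10.38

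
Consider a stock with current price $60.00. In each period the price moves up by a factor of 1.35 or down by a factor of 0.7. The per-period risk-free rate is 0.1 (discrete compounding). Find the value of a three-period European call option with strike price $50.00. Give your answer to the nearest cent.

$25.81

Risk-neutral probability p = (1 + 0.1 − 0.7)/(1.35 − 0.7) = 0.4000/0.6500 = 0.6154
Terminal stock prices: S_uuu = 147.6, S_uud = 76.55, S_udd = 39.69, S_ddd = 20.58
Terminal payoffs (S − K): max(97.62, 0) = 97.62, max(26.55, 0) = 26.55, max(-10.31, 0) = 0, max(-29.42, 0) = 0
Node uu (S = 109.4): V_uu = 1/1.1·[0.6154·97.6225 + 0.3846·26.5450] = 63.8955
Node ud (S = 56.7): V_ud = 1/1.1·[0.6154·26.5450 + 0.3846·0.0000] = 14.8503
Node dd (S = 29.4): V_dd = 1/1.1·[0.6154·0.0000 + 0.3846·0.0000] = 0.0000
Node u (S = 81): V_u = 1/1.1·[0.6154·63.8955 + 0.3846·14.8503] = 40.9381
Node d (S = 42): V_d = 1/1.1·[0.6154·14.8503 + 0.3846·0.0000] = 8.3079
Node 0 (S = 60): V_0 = 1/1.1·[0.6154·40.9381 + 0.3846·8.3079] = 25.8073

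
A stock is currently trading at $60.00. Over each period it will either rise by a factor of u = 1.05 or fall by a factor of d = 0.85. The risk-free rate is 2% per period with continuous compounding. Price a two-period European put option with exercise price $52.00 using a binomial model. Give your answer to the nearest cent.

Risk-neutral probability p = (e^0.02 − 0.85)/(1.05 − 0.85) = 0.1702/0.2000 = 0.8510
Terminal stock prices: S_uu = 66.15, S_ud = 53.55, S_dd = 43.35
Terminal payoffs (K − S): max(-14.15, 0) = 0, max(-1.55, 0) = 0, max(8.65, 0) = 8.65
Node u (S = 63): V_u = e^(−0.02)·[0.8510·0.0000 + 0.1490·0.0000] = 0.0000
Node d (S = 51): V_d = e^(−0.02)·[0.8510·0.0000 + 0.1490·8.6500] = 1.2633
Node 0 (S = 60): V_0 = e^(−0.02)·[0.8510·0.0000 + 0.1490·1.2633] = 0.1845

$0.18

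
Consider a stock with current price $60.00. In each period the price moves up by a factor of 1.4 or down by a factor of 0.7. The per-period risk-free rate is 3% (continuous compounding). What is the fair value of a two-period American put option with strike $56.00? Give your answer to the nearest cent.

$7.17

Risk-neutral probability p = (e^0.03 − 0.7)/(1.4 − 0.7) = 0.3305/0.7000 = 0.4721
Terminal stock prices: S_uu = 117.6, S_ud = 58.8, S_dd = 29.4
Terminal payoffs (K − S): max(-61.6, 0) = 0, max(-2.8, 0) = 0, max(26.6, 0) = 26.6
Node u (S = 84): continuation = e^(−0.03)·[0.4721·0.0000 + 0.5279·0.0000] = 0.0000; exercise value = 0.0000 ≤ continuation, so V_u = 0.0000
Node d (S = 42): continuation = e^(−0.03)·[0.4721·0.0000 + 0.5279·26.6000] = 13.6277; exercise value = 14.0000 > continuation, so V_d = 14.0000 (exercise)
Node 0 (S = 60): continuation = e^(−0.03)·[0.4721·0.0000 + 0.5279·14.0000] = 7.1725; exercise value = 0.0000 ≤ continuation, so V_0 = 7.1725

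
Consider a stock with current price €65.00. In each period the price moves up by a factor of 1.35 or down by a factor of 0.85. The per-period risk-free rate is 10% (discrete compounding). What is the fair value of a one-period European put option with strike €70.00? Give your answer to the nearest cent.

€6.70

Risk-neutral probability p = (1 + 0.1 − 0.85)/(1.35 − 0.85) = 0.2500/0.5000 = 0.5000
Terminal stock prices: S_u = 87.75, S_d = 55.25
Terminal payoffs (K − S): max(-17.75, 0) = 0, max(14.75, 0) = 14.75
Node 0 (S = 65): V_0 = 1/1.1·[0.5000·0.0000 + 0.5000·14.7500] = 6.7045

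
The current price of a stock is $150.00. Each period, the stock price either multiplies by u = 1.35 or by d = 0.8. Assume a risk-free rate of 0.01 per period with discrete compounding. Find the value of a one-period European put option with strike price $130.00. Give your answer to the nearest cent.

$6.12

Risk-neutral probability p = (1 + 0.01 − 0.8)/(1.35 − 0.8) = 0.2100/0.5500 = 0.3818
Terminal stock prices: S_u = 202.5, S_d = 120
Terminal payoffs (K − S): max(-72.5, 0) = 0, max(10, 0) = 10
Node 0 (S = 150): V_0 = 1/1.01·[0.3818·0.0000 + 0.6182·10.0000] = 6.1206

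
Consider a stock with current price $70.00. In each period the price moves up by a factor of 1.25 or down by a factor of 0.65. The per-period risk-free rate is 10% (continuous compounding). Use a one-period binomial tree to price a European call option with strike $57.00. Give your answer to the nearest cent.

Risk-neutral probability p = (e^0.1 − 0.65)/(1.25 − 0.65) = 0.4552/0.6000 = 0.7586
Terminal stock prices: S_u = 87.5, S_d = 45.5
Terminal payoffs (S − K): max(30.5, 0) = 30.5, max(-11.5, 0) = 0
Node 0 (S = 70): V_0 = e^(−0.1)·[0.7586·30.5000 + 0.2414·0.0000] = 20.9360

$20.94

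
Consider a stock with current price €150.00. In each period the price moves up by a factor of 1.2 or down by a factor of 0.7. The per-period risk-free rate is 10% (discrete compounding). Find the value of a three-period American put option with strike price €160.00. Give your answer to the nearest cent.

€15.34

Risk-neutral probability p = (1 + 0.1 − 0.7)/(1.2 − 0.7) = 0.4000/0.5000 = 0.8000
Terminal stock prices: S_uuu = 259.2, S_uud = 151.2, S_udd = 88.2, S_ddd = 51.45
Terminal payoffs (K − S): max(-99.2, 0) = 0, max(8.8, 0) = 8.8, max(71.8, 0) = 71.8, max(108.6, 0) = 108.6
Node uu (S = 216): continuation = 1/1.1·[0.8000·0.0000 + 0.2000·8.8000] = 1.6000; exercise value = 0.0000 ≤ continuation, so V_uu = 1.6000
Node ud (S = 126): continuation = 1/1.1·[0.8000·8.8000 + 0.2000·71.8000] = 19.4545; exercise value = 34.0000 > continuation, so V_ud = 34.0000 (exercise)
Node dd (S = 73.5): continuation = 1/1.1·[0.8000·71.8000 + 0.2000·108.5500] = 71.9545; exercise value = 86.5000 > continuation, so V_dd = 86.5000 (exercise)
Node u (S = 180): continuation = 1/1.1·[0.8000·1.6000 + 0.2000·34.0000] = 7.3455; exercise value = 0.0000 ≤ continuation, so V_u = 7.3455
Node d (S = 105): continuation = 1/1.1·[0.8000·34.0000 + 0.2000·86.5000] = 40.4545; exercise value = 55.0000 > continuation, so V_d = 55.0000 (exercise)
Node 0 (S = 150): continuation = 1/1.1·[0.8000·7.3455 + 0.2000·55.0000] = 15.3421; exercise value = 10.0000 ≤ continuation, so V_0 = 15.3421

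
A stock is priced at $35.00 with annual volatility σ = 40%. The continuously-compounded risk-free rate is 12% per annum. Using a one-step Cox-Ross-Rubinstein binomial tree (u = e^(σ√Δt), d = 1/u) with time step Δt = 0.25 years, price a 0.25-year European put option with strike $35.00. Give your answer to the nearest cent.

CRR parameters: u = e^(σ√Δt) = e^(0.4·√0.25) = 1.2214, d = 1/u = 0.8187
Per-period rate: rΔt = 0.12·0.25 = 0.03, so R = e^0.03 = 1.0305
Risk-neutral probability p = (e^0.03 − 0.8187)/(1.2214 − 0.8187) = 0.2117/0.4027 = 0.5258
Terminal stock prices: S_u = 42.75, S_d = 28.66
Terminal payoffs (K − S): max(-7.749, 0) = 0, max(6.344, 0) = 6.344
Node 0 (S = 35): V_0 = e^(−0.03)·[0.5258·0.0000 + 0.4742·6.3444] = 2.9196

$2.92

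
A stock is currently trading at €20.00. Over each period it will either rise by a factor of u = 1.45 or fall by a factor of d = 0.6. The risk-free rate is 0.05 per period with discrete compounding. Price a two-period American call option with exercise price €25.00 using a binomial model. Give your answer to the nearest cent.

€4.33

Risk-neutral probability p = (1 + 0.05 − 0.6)/(1.45 − 0.6) = 0.4500/0.8500 = 0.5294
Terminal stock prices: S_uu = 42.05, S_ud = 17.4, S_dd = 7.2
Terminal payoffs (S − K): max(17.05, 0) = 17.05, max(-7.6, 0) = 0, max(-17.8, 0) = 0
Node u (S = 29): continuation = 1/1.05·[0.5294·17.0500 + 0.4706·0.0000] = 8.5966; exercise value = 4.0000 ≤ continuation, so V_u = 8.5966
Node d (S = 12): continuation = 1/1.05·[0.5294·0.0000 + 0.4706·0.0000] = 0.0000; exercise value = 0.0000 ≤ continuation, so V_d = 0.0000
Node 0 (S = 20): continuation = 1/1.05·[0.5294·8.5966 + 0.4706·0.0000] = 4.3344; exercise value = 0.0000 ≤ continuation, so V_0 = 4.3344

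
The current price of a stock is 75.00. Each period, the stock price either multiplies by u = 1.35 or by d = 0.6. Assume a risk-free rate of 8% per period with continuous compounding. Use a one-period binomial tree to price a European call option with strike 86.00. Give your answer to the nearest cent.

Risk-neutral probability p = (e^0.08 − 0.6)/(1.35 − 0.6) = 0.4833/0.7500 = 0.6444
Terminal stock prices: S_u = 101.2, S_d = 45
Terminal payoffs (S − K): max(15.25, 0) = 15.25, max(-41, 0) = 0
Node 0 (S = 75): V_0 = e^(−0.08)·[0.6444·15.2500 + 0.3556·0.0000] = 9.0713

9.07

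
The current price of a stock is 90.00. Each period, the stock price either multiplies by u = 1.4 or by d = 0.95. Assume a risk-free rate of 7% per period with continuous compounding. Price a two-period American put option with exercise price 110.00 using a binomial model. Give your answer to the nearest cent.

Risk-neutral probability p = (e^0.07 − 0.95)/(1.4 − 0.95) = 0.1225/0.4500 = 0.2722
Terminal stock prices: S_uu = 176.4, S_ud = 119.7, S_dd = 81.22
Terminal payoffs (K − S): max(-66.4, 0) = 0, max(-9.7, 0) = 0, max(28.78, 0) = 28.78
Node u (S = 126): continuation = e^(−0.07)·[0.2722·0.0000 + 0.7278·0.0000] = 0.0000; exercise value = 0.0000 ≤ continuation, so V_u = 0.0000
Node d (S = 85.5): continuation = e^(−0.07)·[0.2722·0.0000 + 0.7278·28.7750] = 19.5255; exercise value = 24.5000 > continuation, so V_d = 24.5000 (exercise)
Node 0 (S = 90): continuation = e^(−0.07)·[0.2722·0.0000 + 0.7278·24.5000] = 16.6247; exercise value = 20.0000 > continuation, so V_0 = 20.0000 (exercise)

20.00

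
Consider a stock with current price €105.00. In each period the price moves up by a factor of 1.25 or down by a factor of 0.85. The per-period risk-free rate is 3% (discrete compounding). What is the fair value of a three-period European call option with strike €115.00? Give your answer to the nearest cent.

Risk-neutral probability p = (1 + 0.03 − 0.85)/(1.25 − 0.85) = 0.1800/0.4000 = 0.4500
Terminal stock prices: S_uuu = 205.1, S_uud = 139.5, S_udd = 94.83, S_ddd = 64.48
Terminal payoffs (S − K): max(90.08, 0) = 90.08, max(24.45, 0) = 24.45, max(-20.17, 0) = 0, max(-50.52, 0) = 0
Node uu (S = 164.1): V_uu = 1/1.03·[0.4500·90.0781 + 0.5500·24.4531] = 52.4120
Node ud (S = 111.6): V_ud = 1/1.03·[0.4500·24.4531 + 0.5500·0.0000] = 10.6834
Node dd (S = 75.86): V_dd = 1/1.03·[0.4500·0.0000 + 0.5500·0.0000] = 0.0000
Node u (S = 131.2): V_u = 1/1.03·[0.4500·52.4120 + 0.5500·10.6834] = 28.6032
Node d (S = 89.25): V_d = 1/1.03·[0.4500·10.6834 + 0.5500·0.0000] = 4.6675
Node 0 (S = 105): V_0 = 1/1.03·[0.4500·28.6032 + 0.5500·4.6675] = 14.9889

€14.99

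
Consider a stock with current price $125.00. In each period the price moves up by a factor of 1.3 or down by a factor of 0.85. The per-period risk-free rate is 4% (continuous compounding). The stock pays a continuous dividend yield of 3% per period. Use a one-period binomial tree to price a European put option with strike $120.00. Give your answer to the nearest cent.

Per-period risk-free factor R = e^0.04 = 1.0408; dividend-adjusted growth = e^(0.04−0.03) = 1.0101.
Risk-neutral probability p = (1.0101 − 0.85)/(1.3 − 0.85) = 0.1601/0.4500 = 0.3557
Terminal stock prices: S_u = 162.5, S_d = 106.2
Terminal payoffs (K − S): max(-42.5, 0) = 0, max(13.75, 0) = 13.75
Node 0 (S = 125): V_0 = e^(−0.04)·[0.3557·0.0000 + 0.6443·13.7500] = 8.5122

$8.51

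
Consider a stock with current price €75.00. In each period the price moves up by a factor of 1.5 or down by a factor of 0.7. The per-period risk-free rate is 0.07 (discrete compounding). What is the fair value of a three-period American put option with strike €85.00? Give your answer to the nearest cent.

€19.58

Risk-neutral probability p = (1 + 0.07 − 0.7)/(1.5 − 0.7) = 0.3700/0.8000 = 0.4625
Terminal stock prices: S_uuu = 253.1, S_uud = 118.1, S_udd = 55.12, S_ddd = 25.72
Terminal payoffs (K − S): max(-168.1, 0) = 0, max(-33.12, 0) = 0, max(29.88, 0) = 29.88, max(59.28, 0) = 59.28
Node uu (S = 168.8): continuation = 1/1.07·[0.4625·0.0000 + 0.5375·0.0000] = 0.0000; exercise value = 0.0000 ≤ continuation, so V_uu = 0.0000
Node ud (S = 78.75): continuation = 1/1.07·[0.4625·0.0000 + 0.5375·29.8750] = 15.0073; exercise value = 6.2500 ≤ continuation, so V_ud = 15.0073
Node dd (S = 36.75): continuation = 1/1.07·[0.4625·29.8750 + 0.5375·59.2750] = 42.6893; exercise value = 48.2500 > continuation, so V_dd = 48.2500 (exercise)
Node u (S = 112.5): continuation = 1/1.07·[0.4625·0.0000 + 0.5375·15.0073] = 7.5387; exercise value = 0.0000 ≤ continuation, so V_u = 7.5387
Node d (S = 52.5): continuation = 1/1.07·[0.4625·15.0073 + 0.5375·48.2500] = 30.7245; exercise value = 32.5000 > continuation, so V_d = 32.5000 (exercise)
Node 0 (S = 75): continuation = 1/1.07·[0.4625·7.5387 + 0.5375·32.5000] = 19.5845; exercise value = 10.0000 ≤ continuation, so V_0 = 19.5845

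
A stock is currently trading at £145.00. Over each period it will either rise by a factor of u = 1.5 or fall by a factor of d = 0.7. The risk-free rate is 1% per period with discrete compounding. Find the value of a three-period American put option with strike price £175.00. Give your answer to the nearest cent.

£57.54

Risk-neutral probability p = (1 + 0.01 − 0.7)/(1.5 − 0.7) = 0.3100/0.8000 = 0.3875
Terminal stock prices: S_uuu = 489.4, S_uud = 228.4, S_udd = 106.6, S_ddd = 49.73
Terminal payoffs (K − S): max(-314.4, 0) = 0, max(-53.37, 0) = 0, max(68.43, 0) = 68.43, max(125.3, 0) = 125.3
Node uu (S = 326.2): continuation = 1/1.01·[0.3875·0.0000 + 0.6125·0.0000] = 0.0000; exercise value = 0.0000 ≤ continuation, so V_uu = 0.0000
Node ud (S = 152.2): continuation = 1/1.01·[0.3875·0.0000 + 0.6125·68.4250] = 41.4954; exercise value = 22.7500 ≤ continuation, so V_ud = 41.4954
Node dd (S = 71.05): continuation = 1/1.01·[0.3875·68.4250 + 0.6125·125.2650] = 102.2173; exercise value = 103.9500 > continuation, so V_dd = 103.9500 (exercise)
Node u (S = 217.5): continuation = 1/1.01·[0.3875·0.0000 + 0.6125·41.4954] = 25.1643; exercise value = 0.0000 ≤ continuation, so V_u = 25.1643
Node d (S = 101.5): continuation = 1/1.01·[0.3875·41.4954 + 0.6125·103.9500] = 78.9592; exercise value = 73.5000 ≤ continuation, so V_d = 78.9592
Node 0 (S = 145): continuation = 1/1.01·[0.3875·25.1643 + 0.6125·78.9592] = 57.5383; exercise value = 30.0000 ≤ continuation, so V_0 = 57.5383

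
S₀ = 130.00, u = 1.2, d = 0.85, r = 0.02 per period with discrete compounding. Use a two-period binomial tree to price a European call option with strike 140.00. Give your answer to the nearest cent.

10.70

Risk-neutral probability p = (1 + 0.02 − 0.85)/(1.2 − 0.85) = 0.1700/0.3500 = 0.4857
Terminal stock prices: S_uu = 187.2, S_ud = 132.6, S_dd = 93.92
Terminal payoffs (S − K): max(47.2, 0) = 47.2, max(-7.4, 0) = 0, max(-46.08, 0) = 0
Node u (S = 156): V_u = 1/1.02·[0.4857·47.2000 + 0.5143·0.0000] = 22.4762
Node d (S = 110.5): V_d = 1/1.02·[0.4857·0.0000 + 0.5143·0.0000] = 0.0000
Node 0 (S = 130): V_0 = 1/1.02·[0.4857·22.4762 + 0.5143·0.0000] = 10.7029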